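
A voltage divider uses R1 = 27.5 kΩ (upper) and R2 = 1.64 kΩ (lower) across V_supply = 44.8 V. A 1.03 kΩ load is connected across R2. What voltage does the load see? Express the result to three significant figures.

V_out ≈ 1.01 V

The load sits in parallel with R2, giving an effective lower resistance R2' = R2·R_L/(R2+R_L) = 0.6327 kΩ.
Then V_out = V_supply · R2'/(R1 + R2') = 44.8 × 0.6327/28.13 = 1.007 V.
(Unloaded it would be 2.52 V; the load pulls it down.)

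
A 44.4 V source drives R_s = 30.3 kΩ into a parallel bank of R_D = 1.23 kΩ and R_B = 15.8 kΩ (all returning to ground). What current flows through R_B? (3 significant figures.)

Parallel bank: R_p = 1/(1/1.23 + 1/15.8) = 1.141 kΩ.
V_A = 44.4 × 1.141/31.44 = 1.612 V.
I(R_B) = V_A / R_B = 1.612/15.8 = 0.1020 mA.
(Equivalently: I_total = 1.412 mA, then current-divider fraction G_k/ΣG = 0.07223.)

I ≈ 0.102 mA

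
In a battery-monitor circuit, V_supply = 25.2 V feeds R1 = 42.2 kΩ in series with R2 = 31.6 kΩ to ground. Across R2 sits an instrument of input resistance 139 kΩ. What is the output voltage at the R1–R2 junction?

First combine the lower leg with the load: R2 ‖ R_L = 25.75 kΩ.
Voltage divider with the loaded lower leg: V_out = 25.2 × 25.75/(42.2 + 25.75) = 25.2 × 0.3789 = 9.549 V.
(Unloaded it would be 10.8 V; the load pulls it down.)

V_out ≈ 9.55 V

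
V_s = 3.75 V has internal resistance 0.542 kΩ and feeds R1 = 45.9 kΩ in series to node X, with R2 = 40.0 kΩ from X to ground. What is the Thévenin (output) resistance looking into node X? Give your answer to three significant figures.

R_th ≈ 21.5 kΩ

R1' = 0.542 + 45.9 = 46.44 kΩ (source resistance + R1).
With V_s suppressed (replaced by a short), R_th = R1' ‖ R2 = (46.44 × 40.0)/(46.44 + 40.0) = 21.49 kΩ.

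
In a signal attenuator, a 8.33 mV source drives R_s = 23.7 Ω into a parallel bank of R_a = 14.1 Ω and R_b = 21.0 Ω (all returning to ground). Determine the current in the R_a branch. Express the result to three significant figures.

Equivalent of the parallel group: R_p = 8.436 Ω.
V_A by voltage divider: V_A = 8.33 × 8.436/(23.7 + 8.436) = 2.187 mV.
I(R_a) = V_A / R_a = 2.187/14.1 = 0.1551 mA.

I ≈ 0.155 mA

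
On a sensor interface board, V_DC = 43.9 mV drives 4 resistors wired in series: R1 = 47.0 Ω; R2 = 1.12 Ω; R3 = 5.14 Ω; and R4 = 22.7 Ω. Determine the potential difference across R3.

V ≈ 2.97 mV

Total series resistance ΣR = 47.0 + 1.12 + 5.14 + 22.7 = 75.96 Ω.
V = V_DC · R/ΣR = 43.9 × 0.06767 = 2.971 mV.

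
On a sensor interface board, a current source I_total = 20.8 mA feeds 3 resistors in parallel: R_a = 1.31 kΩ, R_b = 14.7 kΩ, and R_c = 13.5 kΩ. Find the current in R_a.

I ≈ 17.5 mA

Total conductance ΣG = 1/1.31 + 1/14.7 + 1/13.5 = 0.9055 (units of 1/kΩ).
Current divider: I(R_a) = I_total · G_k/ΣG = 20.8 × (0.7634/0.9055) = 20.8 × 0.8431 = 17.54 mA.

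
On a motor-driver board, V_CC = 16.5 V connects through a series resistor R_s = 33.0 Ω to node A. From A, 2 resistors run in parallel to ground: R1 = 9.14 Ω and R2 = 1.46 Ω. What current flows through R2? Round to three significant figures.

I ≈ 0.415 A

Parallel bank: R_p = 1/(1/9.14 + 1/1.46) = 1.259 Ω.
V_A = 16.5 × 1.259/34.26 = 0.6063 V.
Branch current I = V_A/R2 = 0.6063/1.46 = 0.4153 A.
(Check via current divider: I_total = 0.4816 A; share G_k/ΣG = 0.8623 → same result.)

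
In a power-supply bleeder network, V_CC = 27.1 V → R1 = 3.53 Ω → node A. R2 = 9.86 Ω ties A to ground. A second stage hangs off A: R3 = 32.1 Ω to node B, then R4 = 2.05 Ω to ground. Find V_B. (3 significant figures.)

Looking into the second stage from A: R3 + R4 = 34.15 Ω appears in parallel with R2.
Effective lower resistance at A: R2 ‖ 34.15 = 7.651 Ω.
First divider: V_A = V_CC · 7.651/(3.53 + 7.651) = 18.54 V.
Stage 2 is unloaded, so V_B = V_A · R4/(R3+R4) = 18.54 × 2.05/34.15 = 1.113 V.

V_B ≈ 1.11 V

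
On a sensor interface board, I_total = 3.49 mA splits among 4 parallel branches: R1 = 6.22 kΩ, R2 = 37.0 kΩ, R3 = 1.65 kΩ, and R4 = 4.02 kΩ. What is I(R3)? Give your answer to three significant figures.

ΣG = 1/6.22 + 1/37.0 + 1/1.65 + 1/4.02 = 1.043.
R3 takes the fraction G_k/ΣG = 0.6061/1.043 = 0.5813, so I = 3.49 × 0.5813 = 2.029 mA.

I ≈ 2.03 mA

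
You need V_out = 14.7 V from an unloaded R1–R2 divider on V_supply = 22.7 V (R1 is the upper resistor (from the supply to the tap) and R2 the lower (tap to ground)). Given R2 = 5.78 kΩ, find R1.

Required fraction k = V_out/V_supply = 0.6476.
So R1 = R2 · (V_supply/V_out − 1) = 5.78 × (22.7/14.7 − 1) = 5.78 × 0.5442 = 3.146 kΩ.

R1 ≈ 3.15 kΩ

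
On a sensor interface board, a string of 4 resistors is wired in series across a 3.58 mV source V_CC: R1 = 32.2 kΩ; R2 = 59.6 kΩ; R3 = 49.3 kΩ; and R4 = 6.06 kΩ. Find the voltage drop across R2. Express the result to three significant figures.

V ≈ 1.45 mV

Series total: ΣR = 32.2 + 59.6 + 49.3 + 6.06 = 147.2 kΩ.
By the voltage-divider rule, V = 3.58 × 59.60/147.2 = 1.450 mV.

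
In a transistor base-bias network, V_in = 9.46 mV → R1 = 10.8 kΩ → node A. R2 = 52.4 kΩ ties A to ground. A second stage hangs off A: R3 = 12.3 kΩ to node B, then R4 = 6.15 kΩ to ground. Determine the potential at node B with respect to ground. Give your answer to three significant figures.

V_B ≈ 1.76 mV

Looking into the second stage from A: R3 + R4 = 18.45 kΩ appears in parallel with R2.
R2 ‖ (R3+R4) = 13.65 kΩ.
First divider: V_A = V_in · 13.65/(10.8 + 13.65) = 5.281 mV.
Stage 2 is unloaded, so V_B = V_A · R4/(R3+R4) = 5.281 × 6.15/18.45 = 1.760 mV.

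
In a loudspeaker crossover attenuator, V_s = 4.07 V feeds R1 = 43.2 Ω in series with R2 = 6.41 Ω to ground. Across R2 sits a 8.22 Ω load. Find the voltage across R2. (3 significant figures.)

The load sits in parallel with R2, giving an effective lower resistance R2' = R2·R_L/(R2+R_L) = 3.602 Ω.
Then V_out = V_s · R2'/(R1 + R2') = 4.07 × 3.602/46.80 = 0.3132 V.

V_out ≈ 0.313 V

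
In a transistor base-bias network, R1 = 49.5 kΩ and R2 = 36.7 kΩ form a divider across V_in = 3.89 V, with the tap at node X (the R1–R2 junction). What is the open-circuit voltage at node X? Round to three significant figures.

V_th ≈ 1.66 V

With X open, the divider is unloaded: V_th = 3.89 × 36.7/86.20 = 1.656 V.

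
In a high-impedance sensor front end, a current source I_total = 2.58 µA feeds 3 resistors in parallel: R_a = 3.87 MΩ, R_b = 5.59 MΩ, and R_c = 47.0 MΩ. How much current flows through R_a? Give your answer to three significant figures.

Total conductance ΣG = 1/3.87 + 1/5.59 + 1/47.0 = 0.4586 (units of 1/MΩ).
R_a takes the fraction G_k/ΣG = 0.2584/0.4586 = 0.5635, so I = 2.58 × 0.5635 = 1.454 µA.

I ≈ 1.45 µA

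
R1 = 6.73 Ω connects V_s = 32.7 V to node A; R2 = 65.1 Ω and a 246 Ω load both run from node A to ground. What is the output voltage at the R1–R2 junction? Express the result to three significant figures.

First combine the lower leg with the load: R2 ‖ R_L = 51.48 Ω.
Then V_out = V_s · R2'/(R1 + R2') = 32.7 × 51.48/58.21 = 28.92 V.
(Unloaded it would be 29.6 V; the load pulls it down.)

V_out ≈ 28.9 V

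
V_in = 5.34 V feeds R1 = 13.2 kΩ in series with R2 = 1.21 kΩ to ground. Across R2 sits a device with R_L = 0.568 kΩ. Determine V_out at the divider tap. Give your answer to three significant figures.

V_out ≈ 0.152 V

The load sits in parallel with R2, giving an effective lower resistance R2' = R2·R_L/(R2+R_L) = 0.3865 kΩ.
Voltage divider with the loaded lower leg: V_out = 5.34 × 0.3865/(13.2 + 0.3865) = 5.34 × 0.02845 = 0.1519 V.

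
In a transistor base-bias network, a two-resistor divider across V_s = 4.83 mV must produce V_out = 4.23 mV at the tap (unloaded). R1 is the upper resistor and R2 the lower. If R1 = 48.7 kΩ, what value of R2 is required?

R2 ≈ 343 kΩ

The divider ratio is R2/(R1+R2) = 4.23/4.83 = 0.8758.
So R2 = R1 · V_out/(V_s − V_out) = 48.7 × 4.23/(4.83 − 4.23) = 48.7 × 7.050 = 343.3 kΩ.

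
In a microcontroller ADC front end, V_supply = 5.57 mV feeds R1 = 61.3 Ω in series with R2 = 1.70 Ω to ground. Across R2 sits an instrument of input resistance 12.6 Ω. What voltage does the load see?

The load sits in parallel with R2, giving an effective lower resistance R2' = R2·R_L/(R2+R_L) = 1.498 Ω.
Then V_out = V_supply · R2'/(R1 + R2') = 5.57 × 1.498/62.80 = 0.1329 mV.

V_out ≈ 0.133 mV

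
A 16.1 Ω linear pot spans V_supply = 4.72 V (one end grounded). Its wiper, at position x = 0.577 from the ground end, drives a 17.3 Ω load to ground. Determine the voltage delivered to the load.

V_out ≈ 2.22 V

The pot divides into 6.810 Ω above the wiper and 9.290 Ω below.
Lower segment in parallel with the load: 9.290 ‖ 17.3 = 6.044 Ω.
Then V_out = V_supply · 6.044/(6.810 + 6.044) = 2.219 V.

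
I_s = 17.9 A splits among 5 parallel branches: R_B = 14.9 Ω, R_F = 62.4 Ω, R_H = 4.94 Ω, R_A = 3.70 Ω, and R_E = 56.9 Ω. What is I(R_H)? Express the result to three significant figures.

I ≈ 6.32 A

Conductances: ΣG = 1/14.9 + 1/62.4 + 1/4.94 + 1/3.70 + 1/56.9 = 0.5734 (1/Ω).
Current divider: I(R_H) = I_s · G_k/ΣG = 17.9 × (0.2024/0.5734) = 17.9 × 0.3530 = 6.319 A.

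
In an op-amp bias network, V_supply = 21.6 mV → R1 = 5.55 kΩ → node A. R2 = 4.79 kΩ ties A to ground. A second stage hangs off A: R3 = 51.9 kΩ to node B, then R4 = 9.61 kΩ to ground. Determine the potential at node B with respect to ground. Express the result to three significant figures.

Node A sees R2 in parallel with the series input of stage 2, R3 + R4 = 61.51 kΩ.
R2 ‖ (R3+R4) = 4.444 kΩ.
V_A = 21.6 × 4.444/(5.55 + 4.444) = 9.605 mV.
Then the unloaded second divider: V_B = V_A × R4/(R3+R4) = 9.605 × 0.1562 = 1.501 mV.

V_B ≈ 1.50 mV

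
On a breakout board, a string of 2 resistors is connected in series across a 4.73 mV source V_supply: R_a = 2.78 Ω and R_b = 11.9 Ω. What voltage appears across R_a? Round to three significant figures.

V ≈ 0.896 mV

Total series resistance ΣR = 2.78 + 11.9 = 14.68 Ω.
Voltage divider: V = V_supply · (2.780 / 14.68) = 4.73 × 0.1894 = 0.8957 mV.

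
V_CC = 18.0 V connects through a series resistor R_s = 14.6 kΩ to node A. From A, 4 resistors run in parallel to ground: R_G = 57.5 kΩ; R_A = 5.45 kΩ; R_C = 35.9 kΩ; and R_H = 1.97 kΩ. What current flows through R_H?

I ≈ 0.778 mA

Parallel bank: R_p = 1/(1/57.5 + 1/5.45 + 1/35.9 + 1/1.97) = 1.358 kΩ.
V_A = 18.0 × 1.358/15.96 = 1.532 V.
I(R_H) = V_A / R_H = 1.532/1.97 = 0.7776 mA.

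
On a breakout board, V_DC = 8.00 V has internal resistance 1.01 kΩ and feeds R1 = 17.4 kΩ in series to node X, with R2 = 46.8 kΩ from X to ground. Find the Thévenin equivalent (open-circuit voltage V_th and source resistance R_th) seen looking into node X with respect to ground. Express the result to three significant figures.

V_th ≈ 5.74 V, R_th ≈ 13.2 kΩ

R1' = 1.01 + 17.4 = 18.41 kΩ (source resistance + R1).
With X open, the divider is unloaded: V_th = 8.00 × 46.8/65.21 = 5.741 V.
Zeroing V_DC shorts the top of R1' to ground, so R_th = R1' ‖ R2 = 13.21 kΩ.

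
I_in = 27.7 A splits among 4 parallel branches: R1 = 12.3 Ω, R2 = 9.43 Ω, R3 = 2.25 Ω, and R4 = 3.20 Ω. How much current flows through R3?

ΣG = 1/12.3 + 1/9.43 + 1/2.25 + 1/3.20 = 0.9443.
Current divider: I(R3) = I_in · G_k/ΣG = 27.7 × (0.4444/0.9443) = 27.7 × 0.4707 = 13.04 A.

I ≈ 13.0 A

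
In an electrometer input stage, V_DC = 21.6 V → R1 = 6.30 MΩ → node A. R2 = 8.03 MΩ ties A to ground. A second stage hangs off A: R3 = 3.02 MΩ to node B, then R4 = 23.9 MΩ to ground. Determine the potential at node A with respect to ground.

The second stage (R3 + R4 = 26.92 MΩ) loads node A in parallel with R2.
Effective lower resistance at A: R2 ‖ 26.92 = 6.185 MΩ.
So V_A = 21.6 × 0.4954 = 10.70 V.

V_A ≈ 10.7 V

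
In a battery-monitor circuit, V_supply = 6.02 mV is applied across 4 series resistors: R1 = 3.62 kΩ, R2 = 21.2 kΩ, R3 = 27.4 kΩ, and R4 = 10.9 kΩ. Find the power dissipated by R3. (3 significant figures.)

ΣR = 63.12 kΩ → I = 6.02/63.12 = 0.09537 µA.
P = I²R = 0.009096 × 27.4 = 0.2492 nW.

P ≈ 0.249 nW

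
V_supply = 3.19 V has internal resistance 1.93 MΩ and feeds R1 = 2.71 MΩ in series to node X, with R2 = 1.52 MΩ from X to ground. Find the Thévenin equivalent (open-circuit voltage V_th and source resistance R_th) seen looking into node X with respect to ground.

V_th ≈ 0.787 V, R_th ≈ 1.14 MΩ

R1' = 1.93 + 2.71 = 4.640 MΩ (source resistance + R1).
Open-circuit (no load on X): V_th = V_supply · R2/(R1' + R2) = 3.19 × 1.52/(4.640 + 1.52) = 0.7871 V.
Looking into X with the source shorted: R_th = R1'·R2/(R1'+R2) = 4.640 × 1.52/6.160 = 1.145 MΩ.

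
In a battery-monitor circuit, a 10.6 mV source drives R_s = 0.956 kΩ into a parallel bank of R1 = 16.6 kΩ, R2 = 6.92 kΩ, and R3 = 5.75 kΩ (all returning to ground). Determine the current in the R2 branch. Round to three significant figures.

Combine the parallel branches: R_p = (1/16.6 + 1/6.92 + 1/5.75)⁻¹ = 2.641 kΩ.
Node voltage V_A = V_CC · R_p/(R_s + R_p) = 10.6 × 0.7342 = 7.783 mV.
Branch current I = V_A/R2 = 7.783/6.92 = 1.125 µA.

I ≈ 1.12 µA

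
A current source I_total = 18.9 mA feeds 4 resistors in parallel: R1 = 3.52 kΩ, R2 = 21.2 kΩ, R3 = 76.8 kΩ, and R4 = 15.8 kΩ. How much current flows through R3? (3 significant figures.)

ΣG = 1/3.52 + 1/21.2 + 1/76.8 + 1/15.8 = 0.4076.
R3 takes the fraction G_k/ΣG = 0.01302/0.4076 = 0.03195, so I = 18.9 × 0.03195 = 0.6038 mA.

I ≈ 0.604 mA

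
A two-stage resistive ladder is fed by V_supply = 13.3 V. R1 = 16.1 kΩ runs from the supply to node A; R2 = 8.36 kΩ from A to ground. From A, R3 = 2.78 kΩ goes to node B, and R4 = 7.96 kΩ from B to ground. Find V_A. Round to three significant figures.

Node A sees R2 in parallel with the series input of stage 2, R3 + R4 = 10.74 kΩ.
R2 ‖ (R3+R4) = 4.701 kΩ.
So V_A = 13.3 × 0.2260 = 3.006 V.

V_A ≈ 3.01 V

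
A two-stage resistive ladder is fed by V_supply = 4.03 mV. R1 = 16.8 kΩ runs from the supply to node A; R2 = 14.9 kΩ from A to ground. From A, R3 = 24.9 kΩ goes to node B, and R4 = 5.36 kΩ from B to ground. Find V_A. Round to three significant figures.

V_A ≈ 1.50 mV

The second stage (R3 + R4 = 30.26 kΩ) loads node A in parallel with R2.
Effective lower resistance at A: R2 ‖ 30.26 = 9.984 kΩ.
First divider: V_A = V_supply · 9.984/(16.8 + 9.984) = 1.502 mV.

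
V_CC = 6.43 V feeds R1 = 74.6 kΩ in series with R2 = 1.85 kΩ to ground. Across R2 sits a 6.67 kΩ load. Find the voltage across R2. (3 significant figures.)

R2 ‖ R_L = (1.85 × 6.67)/(1.85 + 6.67) = 1.448 kΩ.
Then V_out = V_CC · R2'/(R1 + R2') = 6.43 × 1.448/76.05 = 0.1225 V.
(Unloaded it would be 0.156 V; the load pulls it down.)

V_out ≈ 0.122 V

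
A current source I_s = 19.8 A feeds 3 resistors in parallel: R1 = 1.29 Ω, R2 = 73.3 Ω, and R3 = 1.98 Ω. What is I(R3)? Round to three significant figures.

Conductances: ΣG = 1/1.29 + 1/73.3 + 1/1.98 = 1.294 (1/Ω).
Current divider: I(R3) = I_s · G_k/ΣG = 19.8 × (0.5051/1.294) = 19.8 × 0.3903 = 7.729 A.

I ≈ 7.73 A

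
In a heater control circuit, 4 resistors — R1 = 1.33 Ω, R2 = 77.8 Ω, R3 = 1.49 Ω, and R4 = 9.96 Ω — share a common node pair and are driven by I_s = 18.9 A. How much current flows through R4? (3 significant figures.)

I ≈ 1.24 A

ΣG = 1/1.33 + 1/77.8 + 1/1.49 + 1/9.96 = 1.536.
Current divider: I(R4) = I_s · G_k/ΣG = 18.9 × (0.1004/1.536) = 18.9 × 0.06535 = 1.235 A.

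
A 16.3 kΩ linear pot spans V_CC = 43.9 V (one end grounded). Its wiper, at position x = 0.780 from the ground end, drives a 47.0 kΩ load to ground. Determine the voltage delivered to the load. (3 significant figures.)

The pot divides into 3.586 kΩ above the wiper and 12.71 kΩ below.
Lower segment in parallel with the load: 12.71 ‖ 47.0 = 10.01 kΩ.
Loaded-divider output: V_out = 43.9 × 0.7362 = 32.32 V.

V_out ≈ 32.3 V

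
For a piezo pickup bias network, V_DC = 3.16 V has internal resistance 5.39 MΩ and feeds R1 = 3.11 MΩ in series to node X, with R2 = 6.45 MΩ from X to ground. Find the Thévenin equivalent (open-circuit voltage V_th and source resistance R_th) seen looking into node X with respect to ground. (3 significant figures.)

R1' = 5.39 + 3.11 = 8.500 MΩ (source resistance + R1).
V_th is the unloaded tap voltage: V_DC · R2/(R1'+R2) = 3.16 × 0.4314 = 1.363 V.
Zeroing V_DC shorts the top of R1' to ground, so R_th = R1' ‖ R2 = 3.667 MΩ.

V_th ≈ 1.36 V, R_th ≈ 3.67 MΩ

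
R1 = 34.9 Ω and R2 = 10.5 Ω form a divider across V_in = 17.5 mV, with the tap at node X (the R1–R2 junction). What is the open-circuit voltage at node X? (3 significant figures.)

V_th ≈ 4.05 mV

V_th is the unloaded tap voltage: V_in · R2/(R1+R2) = 17.5 × 0.2313 = 4.047 mV.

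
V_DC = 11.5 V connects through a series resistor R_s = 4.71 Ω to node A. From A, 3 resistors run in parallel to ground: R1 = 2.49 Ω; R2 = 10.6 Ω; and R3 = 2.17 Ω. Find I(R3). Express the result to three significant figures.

I ≈ 0.962 A

Parallel bank: R_p = 1/(1/2.49 + 1/10.6 + 1/2.17) = 1.045 Ω.
Node voltage V_A = V_DC · R_p/(R_s + R_p) = 11.5 × 0.1816 = 2.088 V.
Branch current I = V_A/R3 = 2.088/2.17 = 0.9624 A.
(Equivalently: I_total = 1.998 A, then current-divider fraction G_k/ΣG = 0.4816.)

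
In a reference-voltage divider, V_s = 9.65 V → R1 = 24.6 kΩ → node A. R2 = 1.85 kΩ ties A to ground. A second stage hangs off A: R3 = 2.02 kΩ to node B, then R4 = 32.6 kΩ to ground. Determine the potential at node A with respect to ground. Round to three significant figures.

V_A ≈ 0.643 V

Looking into the second stage from A: R3 + R4 = 34.62 kΩ appears in parallel with R2.
R2 ‖ (R3+R4) = 1.756 kΩ.
V_A = 9.65 × 1.756/(24.6 + 1.756) = 0.6430 V.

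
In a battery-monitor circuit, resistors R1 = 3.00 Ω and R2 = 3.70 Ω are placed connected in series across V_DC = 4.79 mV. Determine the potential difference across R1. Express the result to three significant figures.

V ≈ 2.14 mV

Series total: ΣR = 3.00 + 3.70 = 6.700 Ω.
Voltage divider: V = V_DC · (3.000 / 6.700) = 4.79 × 0.4478 = 2.145 mV.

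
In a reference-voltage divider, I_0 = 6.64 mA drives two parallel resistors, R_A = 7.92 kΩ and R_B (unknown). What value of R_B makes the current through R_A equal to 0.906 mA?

The fraction through R_A equals R_B/(R_A+R_B).
0.906/6.64 = R_B/(R_A + R_B) → R_B = R_A · (0.1364)/(1 − 0.1364) = 7.92 × 0.1580 = 1.251 kΩ.

R_B ≈ 1.25 kΩ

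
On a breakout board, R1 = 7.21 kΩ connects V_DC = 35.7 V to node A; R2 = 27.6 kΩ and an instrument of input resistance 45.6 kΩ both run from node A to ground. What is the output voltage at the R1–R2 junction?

The load sits in parallel with R2, giving an effective lower resistance R2' = R2·R_L/(R2+R_L) = 17.19 kΩ.
Now apply the divider: V_out = 35.7 × 0.7045 = 25.15 V.

V_out ≈ 25.2 V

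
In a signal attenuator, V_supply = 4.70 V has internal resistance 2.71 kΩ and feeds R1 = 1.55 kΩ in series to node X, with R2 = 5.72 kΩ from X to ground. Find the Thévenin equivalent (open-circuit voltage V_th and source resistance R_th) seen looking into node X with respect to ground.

R1' = 2.71 + 1.55 = 4.260 kΩ (source resistance + R1).
With X open, the divider is unloaded: V_th = 4.70 × 5.72/9.980 = 2.694 V.
Zeroing V_supply shorts the top of R1' to ground, so R_th = R1' ‖ R2 = 2.442 kΩ.

V_th ≈ 2.69 V, R_th ≈ 2.44 kΩ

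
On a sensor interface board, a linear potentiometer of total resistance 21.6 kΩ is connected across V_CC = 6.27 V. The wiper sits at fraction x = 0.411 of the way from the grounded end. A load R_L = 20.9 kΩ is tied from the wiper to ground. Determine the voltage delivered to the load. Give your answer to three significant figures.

Split the track: R_lower = x·R_p = 8.878 kΩ, R_upper = (1−x)·R_p = 12.72 kΩ.
(x·R_p) ‖ R_L = 6.231 kΩ.
Loaded-divider output: V_out = 6.27 × 0.3288 = 2.061 V.
(Unloaded: V_out = x·V_CC = 2.58 V.)

V_out ≈ 2.06 V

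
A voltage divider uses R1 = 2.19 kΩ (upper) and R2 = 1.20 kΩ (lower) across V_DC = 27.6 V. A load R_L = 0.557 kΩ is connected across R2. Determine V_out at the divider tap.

R2 ‖ R_L = (1.20 × 0.557)/(1.20 + 0.557) = 0.3804 kΩ.
Then V_out = V_DC · R2'/(R1 + R2') = 27.6 × 0.3804/2.570 = 4.085 V.
(Unloaded it would be 9.77 V; the load pulls it down.)

V_out ≈ 4.08 V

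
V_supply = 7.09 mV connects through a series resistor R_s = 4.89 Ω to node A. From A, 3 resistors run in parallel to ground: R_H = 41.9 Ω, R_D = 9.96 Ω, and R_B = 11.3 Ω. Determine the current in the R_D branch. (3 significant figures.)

I ≈ 0.349 mA

Parallel bank: R_p = 1/(1/41.9 + 1/9.96 + 1/11.3) = 4.700 Ω.
V_A = 7.09 × 4.700/9.590 = 3.475 mV.
Branch current I = V_A/R_D = 3.475/9.96 = 0.3489 mA.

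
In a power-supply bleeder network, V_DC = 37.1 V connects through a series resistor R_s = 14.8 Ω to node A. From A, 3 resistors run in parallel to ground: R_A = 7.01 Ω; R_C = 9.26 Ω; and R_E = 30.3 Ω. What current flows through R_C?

I ≈ 0.771 A

Parallel bank: R_p = 1/(1/7.01 + 1/9.26 + 1/30.3) = 3.525 Ω.
Node voltage V_A = V_DC · R_p/(R_s + R_p) = 37.1 × 0.1924 = 7.137 V.
I(R_C) = V_A / R_C = 7.137/9.26 = 0.7708 A.
(Check via current divider: I_total = 2.025 A; share G_k/ΣG = 0.3807 → same result.)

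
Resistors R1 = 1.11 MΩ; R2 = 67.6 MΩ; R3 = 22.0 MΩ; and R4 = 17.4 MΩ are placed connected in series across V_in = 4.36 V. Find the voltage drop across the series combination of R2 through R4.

Total series resistance ΣR = 1.11 + 67.6 + 22.0 + 17.4 = 108.1 MΩ.
R_{R2..R4} = 67.6 + 22.0 + 17.4 = 107.0 MΩ.
V = V_in · R/ΣR = 4.36 × 0.9897 = 4.315 V.

V ≈ 4.32 V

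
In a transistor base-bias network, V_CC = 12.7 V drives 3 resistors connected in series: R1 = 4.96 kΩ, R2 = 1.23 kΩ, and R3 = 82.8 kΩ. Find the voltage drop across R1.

V ≈ 0.708 V

Total series resistance ΣR = 4.96 + 1.23 + 82.8 = 88.99 kΩ.
Voltage divider: V = V_CC · (4.960 / 88.99) = 12.7 × 0.05574 = 0.7079 V.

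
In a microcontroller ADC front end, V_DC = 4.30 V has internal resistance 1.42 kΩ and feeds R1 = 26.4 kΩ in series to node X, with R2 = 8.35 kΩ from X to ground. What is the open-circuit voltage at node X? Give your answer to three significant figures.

R1' = 1.42 + 26.4 = 27.82 kΩ (source resistance + R1).
V_th is the unloaded tap voltage: V_DC · R2/(R1'+R2) = 4.30 × 0.2309 = 0.9927 V.

V_th ≈ 0.993 V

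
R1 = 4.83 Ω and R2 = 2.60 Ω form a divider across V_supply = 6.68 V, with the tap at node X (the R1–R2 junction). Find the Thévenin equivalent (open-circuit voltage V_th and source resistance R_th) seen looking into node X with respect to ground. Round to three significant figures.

With X open, the divider is unloaded: V_th = 6.68 × 2.60/7.430 = 2.338 V.
Zeroing V_supply shorts the top of R1 to ground, so R_th = R1 ‖ R2 = 1.690 Ω.

V_th ≈ 2.34 V, R_th ≈ 1.69 Ω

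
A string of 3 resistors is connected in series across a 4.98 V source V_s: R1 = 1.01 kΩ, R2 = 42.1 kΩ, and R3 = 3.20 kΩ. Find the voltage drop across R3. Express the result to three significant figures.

V ≈ 0.344 V

Series total: ΣR = 1.01 + 42.1 + 3.20 = 46.31 kΩ.
By the voltage-divider rule, V = 4.98 × 3.200/46.31 = 0.3441 V.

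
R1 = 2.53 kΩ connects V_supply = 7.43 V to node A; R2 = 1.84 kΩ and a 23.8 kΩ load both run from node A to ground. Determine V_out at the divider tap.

V_out ≈ 2.99 V

The load sits in parallel with R2, giving an effective lower resistance R2' = R2·R_L/(R2+R_L) = 1.708 kΩ.
Now apply the divider: V_out = 7.43 × 0.4030 = 2.994 V.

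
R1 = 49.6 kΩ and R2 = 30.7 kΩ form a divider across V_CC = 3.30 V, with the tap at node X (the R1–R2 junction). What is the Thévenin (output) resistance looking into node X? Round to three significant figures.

Looking into X with the source shorted: R_th = R1·R2/(R1+R2) = 49.60 × 30.7/80.30 = 18.96 kΩ.

R_th ≈ 19.0 kΩ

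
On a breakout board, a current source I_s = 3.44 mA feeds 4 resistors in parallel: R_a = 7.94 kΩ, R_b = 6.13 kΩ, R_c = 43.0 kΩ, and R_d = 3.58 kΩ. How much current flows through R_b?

Total conductance ΣG = 1/7.94 + 1/6.13 + 1/43.0 + 1/3.58 = 0.5917 (units of 1/kΩ).
R_b takes the fraction G_k/ΣG = 0.1631/0.5917 = 0.2757, so I = 3.44 × 0.2757 = 0.9485 mA.

I ≈ 0.948 mA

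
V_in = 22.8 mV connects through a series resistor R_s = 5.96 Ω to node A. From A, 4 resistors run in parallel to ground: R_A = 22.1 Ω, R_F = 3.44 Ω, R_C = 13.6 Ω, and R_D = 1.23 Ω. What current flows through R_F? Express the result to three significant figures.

Parallel bank: R_p = 1/(1/22.1 + 1/3.44 + 1/13.6 + 1/1.23) = 0.8180 Ω.
Node voltage V_A = V_in · R_p/(R_s + R_p) = 22.8 × 0.1207 = 2.752 mV.
Branch current I = V_A/R_F = 2.752/3.44 = 0.7999 mA.
(Check via current divider: I_total = 3.364 mA; share G_k/ΣG = 0.2378 → same result.)

I ≈ 0.800 mA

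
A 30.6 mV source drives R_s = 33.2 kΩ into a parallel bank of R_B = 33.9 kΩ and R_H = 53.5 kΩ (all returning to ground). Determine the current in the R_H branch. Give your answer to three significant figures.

Parallel bank: R_p = 1/(1/33.9 + 1/53.5) = 20.75 kΩ.
V_A by voltage divider: V_A = 30.6 × 20.75/(33.2 + 20.75) = 11.77 mV.
I(R_H) = V_A / R_H = 11.77/53.5 = 0.2200 µA.
(Equivalently: I_total = 0.5672 µA, then current-divider fraction G_k/ΣG = 0.3879.)

I ≈ 0.220 µA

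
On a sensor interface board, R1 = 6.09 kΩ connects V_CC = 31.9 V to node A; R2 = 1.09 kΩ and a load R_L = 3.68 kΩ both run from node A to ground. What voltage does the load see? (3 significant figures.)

V_out ≈ 3.87 V

R2 ‖ R_L = (1.09 × 3.68)/(1.09 + 3.68) = 0.8409 kΩ.
Voltage divider with the loaded lower leg: V_out = 31.9 × 0.8409/(6.09 + 0.8409) = 31.9 × 0.1213 = 3.870 V.
(Unloaded it would be 4.84 V; the load pulls it down.)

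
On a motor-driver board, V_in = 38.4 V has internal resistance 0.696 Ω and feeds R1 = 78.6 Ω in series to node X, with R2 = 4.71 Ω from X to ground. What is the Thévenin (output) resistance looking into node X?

R1' = 0.696 + 78.6 = 79.30 Ω (source resistance + R1).
Zeroing V_in shorts the top of R1' to ground, so R_th = R1' ‖ R2 = 4.446 Ω.

R_th ≈ 4.45 Ω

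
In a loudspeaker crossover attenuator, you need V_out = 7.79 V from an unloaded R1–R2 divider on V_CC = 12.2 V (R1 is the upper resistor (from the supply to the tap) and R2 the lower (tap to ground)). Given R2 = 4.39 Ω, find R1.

R1 ≈ 2.49 Ω

The divider ratio is R2/(R1+R2) = 7.79/12.2 = 0.6385.
R1 = R2·(1/k − 1) = 4.39 × 0.5661 = 2.485 Ω.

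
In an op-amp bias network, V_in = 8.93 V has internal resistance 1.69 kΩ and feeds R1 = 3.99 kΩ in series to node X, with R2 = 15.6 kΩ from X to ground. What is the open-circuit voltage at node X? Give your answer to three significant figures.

R1' = 1.69 + 3.99 = 5.680 kΩ (source resistance + R1).
With X open, the divider is unloaded: V_th = 8.93 × 15.6/21.28 = 6.546 V.

V_th ≈ 6.55 V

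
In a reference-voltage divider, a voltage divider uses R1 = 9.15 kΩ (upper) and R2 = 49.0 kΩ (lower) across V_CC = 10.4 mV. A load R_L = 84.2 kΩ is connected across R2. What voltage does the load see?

First combine the lower leg with the load: R2 ‖ R_L = 30.97 kΩ.
Then V_out = V_CC · R2'/(R1 + R2') = 10.4 × 30.97/40.12 = 8.028 mV.

V_out ≈ 8.03 mV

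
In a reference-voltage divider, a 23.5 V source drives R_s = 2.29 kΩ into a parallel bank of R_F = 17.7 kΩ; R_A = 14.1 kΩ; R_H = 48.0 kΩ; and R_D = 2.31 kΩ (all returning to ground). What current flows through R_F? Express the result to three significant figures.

I ≈ 0.570 mA

Equivalent of the parallel group: R_p = 1.721 kΩ.
V_A by voltage divider: V_A = 23.5 × 1.721/(2.29 + 1.721) = 10.08 V.
I(R_F) = V_A / R_F = 10.08/17.7 = 0.5696 mA.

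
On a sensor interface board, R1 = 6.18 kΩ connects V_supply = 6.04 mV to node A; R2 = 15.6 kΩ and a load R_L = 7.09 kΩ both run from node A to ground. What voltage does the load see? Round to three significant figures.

First combine the lower leg with the load: R2 ‖ R_L = 4.875 kΩ.
Now apply the divider: V_out = 6.04 × 0.4410 = 2.663 mV.

V_out ≈ 2.66 mV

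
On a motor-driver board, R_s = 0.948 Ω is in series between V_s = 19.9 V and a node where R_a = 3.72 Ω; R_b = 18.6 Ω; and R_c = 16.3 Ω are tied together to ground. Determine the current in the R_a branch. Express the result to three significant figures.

I ≈ 3.92 A

Parallel bank: R_p = 1/(1/3.72 + 1/18.6 + 1/16.3) = 2.605 Ω.
Node voltage V_A = V_s · R_p/(R_s + R_p) = 19.9 × 0.7332 = 14.59 V.
I(R_a) = V_A / R_a = 14.59/3.72 = 3.922 A.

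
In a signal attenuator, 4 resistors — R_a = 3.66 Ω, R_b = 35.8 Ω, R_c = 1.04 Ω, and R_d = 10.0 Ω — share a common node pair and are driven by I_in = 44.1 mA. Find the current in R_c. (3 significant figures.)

I ≈ 31.1 mA

Total conductance ΣG = 1/3.66 + 1/35.8 + 1/1.04 + 1/10.0 = 1.363 (units of 1/Ω).
R_c takes the fraction G_k/ΣG = 0.9615/1.363 = 0.7056, so I = 44.1 × 0.7056 = 31.12 mA.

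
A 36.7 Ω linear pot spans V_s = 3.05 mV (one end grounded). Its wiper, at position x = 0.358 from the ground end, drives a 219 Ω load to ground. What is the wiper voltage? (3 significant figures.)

The pot divides into 23.56 Ω above the wiper and 13.14 Ω below.
(x·R_p) ‖ R_L = 12.39 Ω.
Loaded-divider output: V_out = 3.05 × 0.3447 = 1.051 mV.

V_out ≈ 1.05 mV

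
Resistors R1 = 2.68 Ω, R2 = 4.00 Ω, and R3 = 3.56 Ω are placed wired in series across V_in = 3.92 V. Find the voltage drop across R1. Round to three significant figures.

ΣR = 2.68 + 4.00 + 3.56 = 10.24 Ω.
V = V_in · R/ΣR = 3.92 × 0.2617 = 1.026 V.

V ≈ 1.03 V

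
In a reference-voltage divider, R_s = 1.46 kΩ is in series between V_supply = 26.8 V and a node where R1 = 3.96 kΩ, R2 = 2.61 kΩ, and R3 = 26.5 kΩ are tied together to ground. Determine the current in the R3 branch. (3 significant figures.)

I ≈ 0.510 mA

Parallel bank: R_p = 1/(1/3.96 + 1/2.61 + 1/26.5) = 1.485 kΩ.
V_A = 26.8 × 1.485/2.945 = 13.51 V.
Branch current I = V_A/R3 = 13.51/26.5 = 0.5100 mA.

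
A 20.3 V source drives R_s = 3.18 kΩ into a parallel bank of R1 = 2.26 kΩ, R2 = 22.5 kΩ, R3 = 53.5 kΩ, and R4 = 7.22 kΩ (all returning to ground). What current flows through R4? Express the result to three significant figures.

I ≈ 0.922 mA

Combine the parallel branches: R_p = (1/2.26 + 1/22.5 + 1/53.5 + 1/7.22)⁻¹ = 1.553 kΩ.
V_A = 20.3 × 1.553/4.733 = 6.659 V.
I(R4) = V_A / R4 = 6.659/7.22 = 0.9224 mA.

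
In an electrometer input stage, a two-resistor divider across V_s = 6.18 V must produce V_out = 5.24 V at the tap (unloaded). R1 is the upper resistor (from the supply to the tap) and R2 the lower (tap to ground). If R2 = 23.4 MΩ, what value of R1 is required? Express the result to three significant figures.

The divider ratio is R2/(R1+R2) = 5.24/6.18 = 0.8479.
R1 = R2·(1/k − 1) = 23.4 × 0.1794 = 4.198 MΩ.

R1 ≈ 4.20 MΩ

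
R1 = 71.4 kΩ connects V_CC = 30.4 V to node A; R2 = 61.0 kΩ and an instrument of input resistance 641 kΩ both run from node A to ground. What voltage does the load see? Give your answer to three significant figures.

V_out ≈ 13.3 V

The load sits in parallel with R2, giving an effective lower resistance R2' = R2·R_L/(R2+R_L) = 55.70 kΩ.
Now apply the divider: V_out = 30.4 × 0.4382 = 13.32 V.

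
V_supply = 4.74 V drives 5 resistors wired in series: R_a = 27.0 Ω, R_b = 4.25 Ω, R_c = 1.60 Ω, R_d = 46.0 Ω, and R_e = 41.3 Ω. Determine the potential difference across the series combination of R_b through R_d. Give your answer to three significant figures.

V ≈ 2.05 V

ΣR = 27.0 + 4.25 + 1.60 + 46.0 + 41.3 = 120.1 Ω.
R_{R_b..R_d} = 4.25 + 1.60 + 46.0 = 51.85 Ω.
Voltage divider: V = V_supply · (51.85 / 120.1) = 4.74 × 0.4315 = 2.046 V.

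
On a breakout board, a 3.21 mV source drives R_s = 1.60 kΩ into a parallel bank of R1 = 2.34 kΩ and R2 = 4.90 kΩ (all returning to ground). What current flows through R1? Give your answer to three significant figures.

Equivalent of the parallel group: R_p = 1.584 kΩ.
V_A = 3.21 × 1.584/3.184 = 1.597 mV.
I(R1) = V_A / R1 = 1.597/2.34 = 0.6824 µA.
(Check via current divider: I_total = 1.008 µA; share G_k/ΣG = 0.6768 → same result.)

I ≈ 0.682 µA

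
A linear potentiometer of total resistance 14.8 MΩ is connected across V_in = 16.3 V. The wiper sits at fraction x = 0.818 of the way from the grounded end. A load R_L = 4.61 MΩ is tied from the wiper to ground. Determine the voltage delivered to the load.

The pot divides into 2.694 MΩ above the wiper and 12.11 MΩ below.
R_L loads the lower segment: effective lower R = 3.339 MΩ.
Then V_out = V_in · 3.339/(2.694 + 3.339) = 9.022 V.

V_out ≈ 9.02 V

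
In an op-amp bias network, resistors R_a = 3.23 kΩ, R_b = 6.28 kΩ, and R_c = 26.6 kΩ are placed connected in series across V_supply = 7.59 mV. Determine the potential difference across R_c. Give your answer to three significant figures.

V ≈ 5.59 mV

ΣR = 3.23 + 6.28 + 26.6 = 36.11 kΩ.
By the voltage-divider rule, V = 7.59 × 26.60/36.11 = 5.591 mV.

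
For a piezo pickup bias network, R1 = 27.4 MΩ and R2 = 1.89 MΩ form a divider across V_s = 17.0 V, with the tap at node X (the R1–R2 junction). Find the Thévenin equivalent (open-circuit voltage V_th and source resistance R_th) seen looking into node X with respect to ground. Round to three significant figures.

V_th ≈ 1.10 V, R_th ≈ 1.77 MΩ

With X open, the divider is unloaded: V_th = 17.0 × 1.89/29.29 = 1.097 V.
Zeroing V_s shorts the top of R1 to ground, so R_th = R1 ‖ R2 = 1.768 MΩ.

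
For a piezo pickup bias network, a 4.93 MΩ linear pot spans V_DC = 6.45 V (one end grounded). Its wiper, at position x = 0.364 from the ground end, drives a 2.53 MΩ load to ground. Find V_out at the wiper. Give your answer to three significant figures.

Lower segment x·R_p = 1.795 MΩ; upper segment (1−x)·R_p = 3.135 MΩ.
(x·R_p) ‖ R_L = 1.050 MΩ.
Then V_out = V_DC · 1.050/(3.135 + 1.050) = 1.618 V.

V_out ≈ 1.62 V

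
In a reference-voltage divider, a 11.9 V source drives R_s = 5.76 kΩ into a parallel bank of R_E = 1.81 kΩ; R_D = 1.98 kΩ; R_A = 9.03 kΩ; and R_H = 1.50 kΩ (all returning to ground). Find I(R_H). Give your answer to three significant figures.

I ≈ 0.686 mA

Parallel bank: R_p = 1/(1/1.81 + 1/1.98 + 1/9.03 + 1/1.50) = 0.5450 kΩ.
V_A by voltage divider: V_A = 11.9 × 0.5450/(5.76 + 0.5450) = 1.029 V.
I(R_H) = V_A / R_H = 1.029/1.50 = 0.6857 mA.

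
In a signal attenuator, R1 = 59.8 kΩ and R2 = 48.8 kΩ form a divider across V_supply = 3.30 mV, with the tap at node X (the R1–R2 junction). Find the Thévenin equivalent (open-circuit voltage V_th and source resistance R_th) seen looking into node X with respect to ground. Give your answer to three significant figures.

V_th is the unloaded tap voltage: V_supply · R2/(R1+R2) = 3.30 × 0.4494 = 1.483 mV.
Looking into X with the source shorted: R_th = R1·R2/(R1+R2) = 59.80 × 48.8/108.6 = 26.87 kΩ.

V_th ≈ 1.48 mV, R_th ≈ 26.9 kΩ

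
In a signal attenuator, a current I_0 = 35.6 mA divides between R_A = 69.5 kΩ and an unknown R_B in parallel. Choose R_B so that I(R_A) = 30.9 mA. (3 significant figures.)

The fraction through R_A equals R_B/(R_A+R_B).
30.9/35.6 = R_B/(R_A + R_B) → R_B = R_A · (0.8680)/(1 − 0.8680) = 69.5 × 6.574 = 456.9 kΩ.

R_B ≈ 457 kΩ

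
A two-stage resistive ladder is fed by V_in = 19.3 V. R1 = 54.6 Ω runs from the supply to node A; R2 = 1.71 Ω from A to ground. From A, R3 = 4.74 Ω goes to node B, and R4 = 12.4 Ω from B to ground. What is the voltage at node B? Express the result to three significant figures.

V_B ≈ 0.387 V

Looking into the second stage from A: R3 + R4 = 17.14 Ω appears in parallel with R2.
R2 ‖ (R3+R4) = 1.555 Ω.
First divider: V_A = V_in · 1.555/(54.6 + 1.555) = 0.5344 V.
Stage 2 is unloaded, so V_B = V_A · R4/(R3+R4) = 0.5344 × 12.4/17.14 = 0.3866 V.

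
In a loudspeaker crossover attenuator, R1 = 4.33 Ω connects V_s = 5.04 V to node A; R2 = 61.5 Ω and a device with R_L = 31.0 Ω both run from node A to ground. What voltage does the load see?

V_out ≈ 4.17 V

First combine the lower leg with the load: R2 ‖ R_L = 20.61 Ω.
Now apply the divider: V_out = 5.04 × 0.8264 = 4.165 V.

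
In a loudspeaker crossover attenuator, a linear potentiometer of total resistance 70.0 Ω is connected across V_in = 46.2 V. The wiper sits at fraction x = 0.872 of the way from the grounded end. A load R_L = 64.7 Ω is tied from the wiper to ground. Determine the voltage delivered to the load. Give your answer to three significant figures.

Lower segment x·R_p = 61.04 Ω; upper segment (1−x)·R_p = 8.960 Ω.
R_L loads the lower segment: effective lower R = 31.41 Ω.
Loaded-divider output: V_out = 46.2 × 0.7780 = 35.95 V.
(Unloaded: V_out = x·V_in = 40.3 V.)

V_out ≈ 35.9 V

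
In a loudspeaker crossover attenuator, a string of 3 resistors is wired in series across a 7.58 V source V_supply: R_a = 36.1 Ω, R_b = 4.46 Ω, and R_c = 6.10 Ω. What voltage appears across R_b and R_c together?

V ≈ 1.72 V

Series total: ΣR = 36.1 + 4.46 + 6.10 = 46.66 Ω.
R_{R_b..R_c} = 4.46 + 6.10 = 10.56 Ω.
By the voltage-divider rule, V = 7.58 × 10.56/46.66 = 1.715 V.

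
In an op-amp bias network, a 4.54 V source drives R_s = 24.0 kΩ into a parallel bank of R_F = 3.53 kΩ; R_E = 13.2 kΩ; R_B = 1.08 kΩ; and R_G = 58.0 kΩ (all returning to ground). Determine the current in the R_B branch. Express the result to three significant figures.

I ≈ 0.130 mA

Equivalent of the parallel group: R_p = 0.7679 kΩ.
V_A by voltage divider: V_A = 4.54 × 0.7679/(24.0 + 0.7679) = 0.1408 V.
Branch current I = V_A/R_B = 0.1408/1.08 = 0.1303 mA.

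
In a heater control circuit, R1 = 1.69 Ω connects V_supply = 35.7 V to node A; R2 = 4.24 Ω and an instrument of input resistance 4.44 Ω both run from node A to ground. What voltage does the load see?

V_out ≈ 20.1 V

R2 ‖ R_L = (4.24 × 4.44)/(4.24 + 4.44) = 2.169 Ω.
Now apply the divider: V_out = 35.7 × 0.5620 = 20.07 V.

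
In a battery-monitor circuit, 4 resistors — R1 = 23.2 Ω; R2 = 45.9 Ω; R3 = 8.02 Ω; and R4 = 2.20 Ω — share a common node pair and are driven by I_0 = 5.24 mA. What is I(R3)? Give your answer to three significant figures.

ΣG = 1/23.2 + 1/45.9 + 1/8.02 + 1/2.20 = 0.6441.
By the current-divider rule, I = I_0 · G_k/ΣG = 5.24 × 0.1936 = 1.014 mA.

I ≈ 1.01 mA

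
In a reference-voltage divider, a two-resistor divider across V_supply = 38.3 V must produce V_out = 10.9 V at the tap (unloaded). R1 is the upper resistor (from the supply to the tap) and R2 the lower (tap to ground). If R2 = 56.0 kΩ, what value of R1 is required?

V_out/V_supply = R2/(R1+R2) = 0.2846.
Rearranging, R1 = R2·(1−k)/k = 56.0 × 2.514 = 140.8 kΩ.

R1 ≈ 141 kΩ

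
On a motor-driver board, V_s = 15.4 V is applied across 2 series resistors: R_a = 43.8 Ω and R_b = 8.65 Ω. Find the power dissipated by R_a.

The common current is I = 15.4/52.45 = 0.2936 A.
V(R_a) = I·R = 12.86 V; P = V·I = 12.86 × 0.2936 = 3.776 W.

P ≈ 3.78 W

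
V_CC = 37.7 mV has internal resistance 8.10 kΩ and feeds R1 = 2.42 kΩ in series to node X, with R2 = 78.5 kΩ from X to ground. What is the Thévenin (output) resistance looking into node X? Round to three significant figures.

R1' = 8.10 + 2.42 = 10.52 kΩ (source resistance + R1).
Looking into X with the source shorted: R_th = R1'·R2/(R1'+R2) = 10.52 × 78.5/89.02 = 9.277 kΩ.

R_th ≈ 9.28 kΩ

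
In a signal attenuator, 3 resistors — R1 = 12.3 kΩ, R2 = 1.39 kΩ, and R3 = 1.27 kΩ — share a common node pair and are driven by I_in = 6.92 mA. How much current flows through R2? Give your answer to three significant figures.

I ≈ 3.13 mA

ΣG = 1/12.3 + 1/1.39 + 1/1.27 = 1.588.
R2 takes the fraction G_k/ΣG = 0.7194/1.588 = 0.4530, so I = 6.92 × 0.4530 = 3.135 mA.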